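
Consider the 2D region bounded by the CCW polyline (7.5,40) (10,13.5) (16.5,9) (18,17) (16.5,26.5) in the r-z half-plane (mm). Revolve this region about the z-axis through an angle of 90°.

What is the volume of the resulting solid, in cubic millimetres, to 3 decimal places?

Profile (r,z), 5 vertices: (7.5,40) (10,13.5) (16.5,9) (18,17) (16.5,26.5)
edge 0: (7.5,40)→(10,13.5)  cross = 7.5·13.5 − 10·40 = -298.7500; (r_i+r_j)·cross = 17.5·-298.7500 = -5228.1250
edge 1: (10,13.5)→(16.5,9)  cross = 10·9 − 16.5·13.5 = -132.7500; (r_i+r_j)·cross = 26.5·-132.7500 = -3517.8750
edge 2: (16.5,9)→(18,17)  cross = 16.5·17 − 18·9 = 118.5000; (r_i+r_j)·cross = 34.5·118.5000 = 4088.2500
edge 3: (18,17)→(16.5,26.5)  cross = 18·26.5 − 16.5·17 = 196.5000; (r_i+r_j)·cross = 34.5·196.5000 = 6779.2500
edge 4: (16.5,26.5)→(7.5,40)  cross = 16.5·40 − 7.5·26.5 = 461.2500; (r_i+r_j)·cross = 24·461.2500 = 11070.0000
Σcross = 344.7500 → A = |Σcross|/2 = 172.3750 mm²
Σ(r_i+r_j)·cross = 13191.5000 → first moment M = |Σ|/6 = 2198.5833
R_c = M/A = 2198.5833/172.3750 = 12.7547 mm
θ = 90° = 1.570796 rad
V = θ·R_c·A = 1.570796·12.7547·172.3750 = 3453.527 mm³

Volume = 3453.527 mm³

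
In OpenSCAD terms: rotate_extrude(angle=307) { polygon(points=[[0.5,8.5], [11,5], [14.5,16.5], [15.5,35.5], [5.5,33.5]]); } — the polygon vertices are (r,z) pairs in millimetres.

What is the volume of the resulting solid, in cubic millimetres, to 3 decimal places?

Volume = 14723.333 mm³

Profile (r,z), 5 vertices: (0.5,8.5) (11,5) (14.5,16.5) (15.5,35.5) (5.5,33.5)
edge 0: (0.5,8.5)→(11,5)  cross = 0.5·5 − 11·8.5 = -91.0000; (r_i+r_j)·cross = 11.5·-91.0000 = -1046.5000
edge 1: (11,5)→(14.5,16.5)  cross = 11·16.5 − 14.5·5 = 109.0000; (r_i+r_j)·cross = 25.5·109.0000 = 2779.5000
edge 2: (14.5,16.5)→(15.5,35.5)  cross = 14.5·35.5 − 15.5·16.5 = 259.0000; (r_i+r_j)·cross = 30·259.0000 = 7770.0000
edge 3: (15.5,35.5)→(5.5,33.5)  cross = 15.5·33.5 − 5.5·35.5 = 324.0000; (r_i+r_j)·cross = 21·324.0000 = 6804.0000
edge 4: (5.5,33.5)→(0.5,8.5)  cross = 5.5·8.5 − 0.5·33.5 = 30.0000; (r_i+r_j)·cross = 6·30.0000 = 180.0000
Σcross = 631.0000 → A = |Σcross|/2 = 315.5000 mm²
Σ(r_i+r_j)·cross = 16487.0000 → first moment M = |Σ|/6 = 2747.8333
R_c = M/A = 2747.8333/315.5000 = 8.7095 mm
θ = 307° = 5.358161 rad
V = θ·R_c·A = 5.358161·8.7095·315.5000 = 14723.333 mm³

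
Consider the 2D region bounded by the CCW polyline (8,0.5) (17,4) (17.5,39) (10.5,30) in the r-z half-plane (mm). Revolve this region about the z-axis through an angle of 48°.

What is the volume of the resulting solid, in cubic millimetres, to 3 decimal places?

Volume = 2783.748 mm³

Profile (r,z), 4 vertices: (8,0.5) (17,4) (17.5,39) (10.5,30)
edge 0: (8,0.5)→(17,4)  cross = 8·4 − 17·0.5 = 23.5000; (r_i+r_j)·cross = 25·23.5000 = 587.5000
edge 1: (17,4)→(17.5,39)  cross = 17·39 − 17.5·4 = 593.0000; (r_i+r_j)·cross = 34.5·593.0000 = 20458.5000
edge 2: (17.5,39)→(10.5,30)  cross = 17.5·30 − 10.5·39 = 115.5000; (r_i+r_j)·cross = 28·115.5000 = 3234.0000
edge 3: (10.5,30)→(8,0.5)  cross = 10.5·0.5 − 8·30 = -234.7500; (r_i+r_j)·cross = 18.5·-234.7500 = -4342.8750
Σcross = 497.2500 → A = |Σcross|/2 = 248.6250 mm²
Σ(r_i+r_j)·cross = 19937.1250 → first moment M = |Σ|/6 = 3322.8542
R_c = M/A = 3322.8542/248.6250 = 13.3649 mm
θ = 48° = 0.837758 rad
V = θ·R_c·A = 0.837758·13.3649·248.6250 = 2783.748 mm³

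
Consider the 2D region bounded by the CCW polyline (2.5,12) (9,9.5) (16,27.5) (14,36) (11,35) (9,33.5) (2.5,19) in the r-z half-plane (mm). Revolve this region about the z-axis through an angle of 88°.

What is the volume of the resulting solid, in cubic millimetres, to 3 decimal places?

Profile (r,z), 7 vertices: (2.5,12) (9,9.5) (16,27.5) (14,36) (11,35) (9,33.5) (2.5,19)
edge 0: (2.5,12)→(9,9.5)  cross = 2.5·9.5 − 9·12 = -84.2500; (r_i+r_j)·cross = 11.5·-84.2500 = -968.8750
edge 1: (9,9.5)→(16,27.5)  cross = 9·27.5 − 16·9.5 = 95.5000; (r_i+r_j)·cross = 25·95.5000 = 2387.5000
edge 2: (16,27.5)→(14,36)  cross = 16·36 − 14·27.5 = 191.0000; (r_i+r_j)·cross = 30·191.0000 = 5730.0000
edge 3: (14,36)→(11,35)  cross = 14·35 − 11·36 = 94.0000; (r_i+r_j)·cross = 25·94.0000 = 2350.0000
edge 4: (11,35)→(9,33.5)  cross = 11·33.5 − 9·35 = 53.5000; (r_i+r_j)·cross = 20·53.5000 = 1070.0000
edge 5: (9,33.5)→(2.5,19)  cross = 9·19 − 2.5·33.5 = 87.2500; (r_i+r_j)·cross = 11.5·87.2500 = 1003.3750
edge 6: (2.5,19)→(2.5,12)  cross = 2.5·12 − 2.5·19 = -17.5000; (r_i+r_j)·cross = 5·-17.5000 = -87.5000
Σcross = 419.5000 → A = |Σcross|/2 = 209.7500 mm²
Σ(r_i+r_j)·cross = 11484.5000 → first moment M = |Σ|/6 = 1914.0833
R_c = M/A = 1914.0833/209.7500 = 9.1255 mm
θ = 88° = 1.535890 rad
V = θ·R_c·A = 1.535890·9.1255·209.7500 = 2939.821 mm³

Volume = 2939.821 mm³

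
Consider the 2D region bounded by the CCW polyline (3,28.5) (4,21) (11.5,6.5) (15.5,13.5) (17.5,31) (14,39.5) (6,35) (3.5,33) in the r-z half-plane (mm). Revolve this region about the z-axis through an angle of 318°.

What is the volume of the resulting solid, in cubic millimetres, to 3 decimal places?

Volume = 18241.483 mm³

Profile (r,z), 8 vertices: (3,28.5) (4,21) (11.5,6.5) (15.5,13.5) (17.5,31) (14,39.5) (6,35) (3.5,33)
edge 0: (3,28.5)→(4,21)  cross = 3·21 − 4·28.5 = -51.0000; (r_i+r_j)·cross = 7·-51.0000 = -357.0000
edge 1: (4,21)→(11.5,6.5)  cross = 4·6.5 − 11.5·21 = -215.5000; (r_i+r_j)·cross = 15.5·-215.5000 = -3340.2500
edge 2: (11.5,6.5)→(15.5,13.5)  cross = 11.5·13.5 − 15.5·6.5 = 54.5000; (r_i+r_j)·cross = 27·54.5000 = 1471.5000
edge 3: (15.5,13.5)→(17.5,31)  cross = 15.5·31 − 17.5·13.5 = 244.2500; (r_i+r_j)·cross = 33·244.2500 = 8060.2500
edge 4: (17.5,31)→(14,39.5)  cross = 17.5·39.5 − 14·31 = 257.2500; (r_i+r_j)·cross = 31.5·257.2500 = 8103.3750
edge 5: (14,39.5)→(6,35)  cross = 14·35 − 6·39.5 = 253.0000; (r_i+r_j)·cross = 20·253.0000 = 5060.0000
edge 6: (6,35)→(3.5,33)  cross = 6·33 − 3.5·35 = 75.5000; (r_i+r_j)·cross = 9.5·75.5000 = 717.2500
edge 7: (3.5,33)→(3,28.5)  cross = 3.5·28.5 − 3·33 = 0.7500; (r_i+r_j)·cross = 6.5·0.7500 = 4.8750
Σcross = 618.7500 → A = |Σcross|/2 = 309.3750 mm²
Σ(r_i+r_j)·cross = 19720.0000 → first moment M = |Σ|/6 = 3286.6667
R_c = M/A = 3286.6667/309.3750 = 10.6236 mm
θ = 318° = 5.550147 rad
V = θ·R_c·A = 5.550147·10.6236·309.3750 = 18241.483 mm³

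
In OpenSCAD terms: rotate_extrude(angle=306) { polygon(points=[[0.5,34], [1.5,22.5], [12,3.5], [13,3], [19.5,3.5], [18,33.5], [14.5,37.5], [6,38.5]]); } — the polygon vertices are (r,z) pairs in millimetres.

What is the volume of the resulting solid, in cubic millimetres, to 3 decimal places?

Profile (r,z), 8 vertices: (0.5,34) (1.5,22.5) (12,3.5) (13,3) (19.5,3.5) (18,33.5) (14.5,37.5) (6,38.5)
edge 0: (0.5,34)→(1.5,22.5)  cross = 0.5·22.5 − 1.5·34 = -39.7500; (r_i+r_j)·cross = 2·-39.7500 = -79.5000
edge 1: (1.5,22.5)→(12,3.5)  cross = 1.5·3.5 − 12·22.5 = -264.7500; (r_i+r_j)·cross = 13.5·-264.7500 = -3574.1250
edge 2: (12,3.5)→(13,3)  cross = 12·3 − 13·3.5 = -9.5000; (r_i+r_j)·cross = 25·-9.5000 = -237.5000
edge 3: (13,3)→(19.5,3.5)  cross = 13·3.5 − 19.5·3 = -13.0000; (r_i+r_j)·cross = 32.5·-13.0000 = -422.5000
edge 4: (19.5,3.5)→(18,33.5)  cross = 19.5·33.5 − 18·3.5 = 590.2500; (r_i+r_j)·cross = 37.5·590.2500 = 22134.3750
edge 5: (18,33.5)→(14.5,37.5)  cross = 18·37.5 − 14.5·33.5 = 189.2500; (r_i+r_j)·cross = 32.5·189.2500 = 6150.6250
edge 6: (14.5,37.5)→(6,38.5)  cross = 14.5·38.5 − 6·37.5 = 333.2500; (r_i+r_j)·cross = 20.5·333.2500 = 6831.6250
edge 7: (6,38.5)→(0.5,34)  cross = 6·34 − 0.5·38.5 = 184.7500; (r_i+r_j)·cross = 6.5·184.7500 = 1200.8750
Σcross = 970.5000 → A = |Σcross|/2 = 485.2500 mm²
Σ(r_i+r_j)·cross = 32003.8750 → first moment M = |Σ|/6 = 5333.9792
R_c = M/A = 5333.9792/485.2500 = 10.9922 mm
θ = 306° = 5.340708 rad
V = θ·R_c·A = 5.340708·10.9922·485.2500 = 28487.223 mm³

Volume = 28487.223 mm³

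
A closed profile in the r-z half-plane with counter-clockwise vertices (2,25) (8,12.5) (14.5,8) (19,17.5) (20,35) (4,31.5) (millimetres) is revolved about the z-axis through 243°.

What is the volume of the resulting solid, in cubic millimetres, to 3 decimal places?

Profile (r,z), 6 vertices: (2,25) (8,12.5) (14.5,8) (19,17.5) (20,35) (4,31.5)
edge 0: (2,25)→(8,12.5)  cross = 2·12.5 − 8·25 = -175.0000; (r_i+r_j)·cross = 10·-175.0000 = -1750.0000
edge 1: (8,12.5)→(14.5,8)  cross = 8·8 − 14.5·12.5 = -117.2500; (r_i+r_j)·cross = 22.5·-117.2500 = -2638.1250
edge 2: (14.5,8)→(19,17.5)  cross = 14.5·17.5 − 19·8 = 101.7500; (r_i+r_j)·cross = 33.5·101.7500 = 3408.6250
edge 3: (19,17.5)→(20,35)  cross = 19·35 − 20·17.5 = 315.0000; (r_i+r_j)·cross = 39·315.0000 = 12285.0000
edge 4: (20,35)→(4,31.5)  cross = 20·31.5 − 4·35 = 490.0000; (r_i+r_j)·cross = 24·490.0000 = 11760.0000
edge 5: (4,31.5)→(2,25)  cross = 4·25 − 2·31.5 = 37.0000; (r_i+r_j)·cross = 6·37.0000 = 222.0000
Σcross = 651.5000 → A = |Σcross|/2 = 325.7500 mm²
Σ(r_i+r_j)·cross = 23287.5000 → first moment M = |Σ|/6 = 3881.2500
R_c = M/A = 3881.2500/325.7500 = 11.9148 mm
θ = 243° = 4.241150 rad
V = θ·R_c·A = 4.241150·11.9148·325.7500 = 16460.964 mm³

Volume = 16460.964 mm³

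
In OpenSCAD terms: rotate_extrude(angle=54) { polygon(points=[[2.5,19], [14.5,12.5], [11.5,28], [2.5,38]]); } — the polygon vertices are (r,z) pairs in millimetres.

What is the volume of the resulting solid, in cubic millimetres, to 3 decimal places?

Volume = 1188.582 mm³

Profile (r,z), 4 vertices: (2.5,19) (14.5,12.5) (11.5,28) (2.5,38)
edge 0: (2.5,19)→(14.5,12.5)  cross = 2.5·12.5 − 14.5·19 = -244.2500; (r_i+r_j)·cross = 17·-244.2500 = -4152.2500
edge 1: (14.5,12.5)→(11.5,28)  cross = 14.5·28 − 11.5·12.5 = 262.2500; (r_i+r_j)·cross = 26·262.2500 = 6818.5000
edge 2: (11.5,28)→(2.5,38)  cross = 11.5·38 − 2.5·28 = 367.0000; (r_i+r_j)·cross = 14·367.0000 = 5138.0000
edge 3: (2.5,38)→(2.5,19)  cross = 2.5·19 − 2.5·38 = -47.5000; (r_i+r_j)·cross = 5·-47.5000 = -237.5000
Σcross = 337.5000 → A = |Σcross|/2 = 168.7500 mm²
Σ(r_i+r_j)·cross = 7566.7500 → first moment M = |Σ|/6 = 1261.1250
R_c = M/A = 1261.1250/168.7500 = 7.4733 mm
θ = 54° = 0.942478 rad
V = θ·R_c·A = 0.942478·7.4733·168.7500 = 1188.582 mm³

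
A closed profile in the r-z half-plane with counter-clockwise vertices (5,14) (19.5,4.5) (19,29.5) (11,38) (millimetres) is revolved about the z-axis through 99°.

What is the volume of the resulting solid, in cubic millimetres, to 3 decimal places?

Volume = 6930.834 mm³

Profile (r,z), 4 vertices: (5,14) (19.5,4.5) (19,29.5) (11,38)
edge 0: (5,14)→(19.5,4.5)  cross = 5·4.5 − 19.5·14 = -250.5000; (r_i+r_j)·cross = 24.5·-250.5000 = -6137.2500
edge 1: (19.5,4.5)→(19,29.5)  cross = 19.5·29.5 − 19·4.5 = 489.7500; (r_i+r_j)·cross = 38.5·489.7500 = 18855.3750
edge 2: (19,29.5)→(11,38)  cross = 19·38 − 11·29.5 = 397.5000; (r_i+r_j)·cross = 30·397.5000 = 11925.0000
edge 3: (11,38)→(5,14)  cross = 11·14 − 5·38 = -36.0000; (r_i+r_j)·cross = 16·-36.0000 = -576.0000
Σcross = 600.7500 → A = |Σcross|/2 = 300.3750 mm²
Σ(r_i+r_j)·cross = 24067.1250 → first moment M = |Σ|/6 = 4011.1875
R_c = M/A = 4011.1875/300.3750 = 13.3539 mm
θ = 99° = 1.727876 rad
V = θ·R_c·A = 1.727876·13.3539·300.3750 = 6930.834 mm³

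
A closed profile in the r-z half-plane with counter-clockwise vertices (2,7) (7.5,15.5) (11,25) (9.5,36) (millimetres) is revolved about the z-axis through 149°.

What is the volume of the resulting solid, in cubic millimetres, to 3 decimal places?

Profile (r,z), 4 vertices: (2,7) (7.5,15.5) (11,25) (9.5,36)
edge 0: (2,7)→(7.5,15.5)  cross = 2·15.5 − 7.5·7 = -21.5000; (r_i+r_j)·cross = 9.5·-21.5000 = -204.2500
edge 1: (7.5,15.5)→(11,25)  cross = 7.5·25 − 11·15.5 = 17.0000; (r_i+r_j)·cross = 18.5·17.0000 = 314.5000
edge 2: (11,25)→(9.5,36)  cross = 11·36 − 9.5·25 = 158.5000; (r_i+r_j)·cross = 20.5·158.5000 = 3249.2500
edge 3: (9.5,36)→(2,7)  cross = 9.5·7 − 2·36 = -5.5000; (r_i+r_j)·cross = 11.5·-5.5000 = -63.2500
Σcross = 148.5000 → A = |Σcross|/2 = 74.2500 mm²
Σ(r_i+r_j)·cross = 3296.2500 → first moment M = |Σ|/6 = 549.3750
R_c = M/A = 549.3750/74.2500 = 7.3990 mm
θ = 149° = 2.600541 rad
V = θ·R_c·A = 2.600541·7.3990·74.2500 = 1428.672 mm³

Volume = 1428.672 mm³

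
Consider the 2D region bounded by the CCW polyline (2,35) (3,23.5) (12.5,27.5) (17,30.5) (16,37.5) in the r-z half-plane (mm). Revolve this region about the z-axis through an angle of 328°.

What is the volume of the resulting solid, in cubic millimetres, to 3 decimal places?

Profile (r,z), 5 vertices: (2,35) (3,23.5) (12.5,27.5) (17,30.5) (16,37.5)
edge 0: (2,35)→(3,23.5)  cross = 2·23.5 − 3·35 = -58.0000; (r_i+r_j)·cross = 5·-58.0000 = -290.0000
edge 1: (3,23.5)→(12.5,27.5)  cross = 3·27.5 − 12.5·23.5 = -211.2500; (r_i+r_j)·cross = 15.5·-211.2500 = -3274.3750
edge 2: (12.5,27.5)→(17,30.5)  cross = 12.5·30.5 − 17·27.5 = -86.2500; (r_i+r_j)·cross = 29.5·-86.2500 = -2544.3750
edge 3: (17,30.5)→(16,37.5)  cross = 17·37.5 − 16·30.5 = 149.5000; (r_i+r_j)·cross = 33·149.5000 = 4933.5000
edge 4: (16,37.5)→(2,35)  cross = 16·35 − 2·37.5 = 485.0000; (r_i+r_j)·cross = 18·485.0000 = 8730.0000
Σcross = 279.0000 → A = |Σcross|/2 = 139.5000 mm²
Σ(r_i+r_j)·cross = 7554.7500 → first moment M = |Σ|/6 = 1259.1250
R_c = M/A = 1259.1250/139.5000 = 9.0260 mm
θ = 328° = 5.724680 rad
V = θ·R_c·A = 5.724680·9.0260·139.5000 = 7208.088 mm³

Volume = 7208.088 mm³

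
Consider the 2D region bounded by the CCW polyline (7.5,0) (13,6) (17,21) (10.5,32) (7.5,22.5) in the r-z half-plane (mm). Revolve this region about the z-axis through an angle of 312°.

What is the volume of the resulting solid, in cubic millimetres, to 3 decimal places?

Profile (r,z), 5 vertices: (7.5,0) (13,6) (17,21) (10.5,32) (7.5,22.5)
edge 0: (7.5,0)→(13,6)  cross = 7.5·6 − 13·0 = 45.0000; (r_i+r_j)·cross = 20.5·45.0000 = 922.5000
edge 1: (13,6)→(17,21)  cross = 13·21 − 17·6 = 171.0000; (r_i+r_j)·cross = 30·171.0000 = 5130.0000
edge 2: (17,21)→(10.5,32)  cross = 17·32 − 10.5·21 = 323.5000; (r_i+r_j)·cross = 27.5·323.5000 = 8896.2500
edge 3: (10.5,32)→(7.5,22.5)  cross = 10.5·22.5 − 7.5·32 = -3.7500; (r_i+r_j)·cross = 18·-3.7500 = -67.5000
edge 4: (7.5,22.5)→(7.5,0)  cross = 7.5·0 − 7.5·22.5 = -168.7500; (r_i+r_j)·cross = 15·-168.7500 = -2531.2500
Σcross = 367.0000 → A = |Σcross|/2 = 183.5000 mm²
Σ(r_i+r_j)·cross = 12350.0000 → first moment M = |Σ|/6 = 2058.3333
R_c = M/A = 2058.3333/183.5000 = 11.2171 mm
θ = 312° = 5.445427 rad
V = θ·R_c·A = 5.445427·11.2171·183.5000 = 11208.504 mm³

Volume = 11208.504 mm³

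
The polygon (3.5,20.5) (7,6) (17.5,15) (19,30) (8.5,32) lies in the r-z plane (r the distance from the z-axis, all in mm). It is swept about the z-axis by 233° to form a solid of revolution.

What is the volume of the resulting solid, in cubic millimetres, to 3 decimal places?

Profile (r,z), 5 vertices: (3.5,20.5) (7,6) (17.5,15) (19,30) (8.5,32)
edge 0: (3.5,20.5)→(7,6)  cross = 3.5·6 − 7·20.5 = -122.5000; (r_i+r_j)·cross = 10.5·-122.5000 = -1286.2500
edge 1: (7,6)→(17.5,15)  cross = 7·15 − 17.5·6 = 0.0000; (r_i+r_j)·cross = 24.5·0.0000 = 0.0000
edge 2: (17.5,15)→(19,30)  cross = 17.5·30 − 19·15 = 240.0000; (r_i+r_j)·cross = 36.5·240.0000 = 8760.0000
edge 3: (19,30)→(8.5,32)  cross = 19·32 − 8.5·30 = 353.0000; (r_i+r_j)·cross = 27.5·353.0000 = 9707.5000
edge 4: (8.5,32)→(3.5,20.5)  cross = 8.5·20.5 − 3.5·32 = 62.2500; (r_i+r_j)·cross = 12·62.2500 = 747.0000
Σcross = 532.7500 → A = |Σcross|/2 = 266.3750 mm²
Σ(r_i+r_j)·cross = 17928.2500 → first moment M = |Σ|/6 = 2988.0417
R_c = M/A = 2988.0417/266.3750 = 11.2174 mm
θ = 233° = 4.066617 rad
V = θ·R_c·A = 4.066617·11.2174·266.3750 = 12151.222 mm³

Volume = 12151.222 mm³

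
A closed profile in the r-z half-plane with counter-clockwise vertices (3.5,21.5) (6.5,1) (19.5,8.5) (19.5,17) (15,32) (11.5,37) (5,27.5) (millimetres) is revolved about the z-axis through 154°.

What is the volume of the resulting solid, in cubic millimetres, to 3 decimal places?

Volume = 11637.533 mm³

Profile (r,z), 7 vertices: (3.5,21.5) (6.5,1) (19.5,8.5) (19.5,17) (15,32) (11.5,37) (5,27.5)
edge 0: (3.5,21.5)→(6.5,1)  cross = 3.5·1 − 6.5·21.5 = -136.2500; (r_i+r_j)·cross = 10·-136.2500 = -1362.5000
edge 1: (6.5,1)→(19.5,8.5)  cross = 6.5·8.5 − 19.5·1 = 35.7500; (r_i+r_j)·cross = 26·35.7500 = 929.5000
edge 2: (19.5,8.5)→(19.5,17)  cross = 19.5·17 − 19.5·8.5 = 165.7500; (r_i+r_j)·cross = 39·165.7500 = 6464.2500
edge 3: (19.5,17)→(15,32)  cross = 19.5·32 − 15·17 = 369.0000; (r_i+r_j)·cross = 34.5·369.0000 = 12730.5000
edge 4: (15,32)→(11.5,37)  cross = 15·37 − 11.5·32 = 187.0000; (r_i+r_j)·cross = 26.5·187.0000 = 4955.5000
edge 5: (11.5,37)→(5,27.5)  cross = 11.5·27.5 − 5·37 = 131.2500; (r_i+r_j)·cross = 16.5·131.2500 = 2165.6250
edge 6: (5,27.5)→(3.5,21.5)  cross = 5·21.5 − 3.5·27.5 = 11.2500; (r_i+r_j)·cross = 8.5·11.2500 = 95.6250
Σcross = 763.7500 → A = |Σcross|/2 = 381.8750 mm²
Σ(r_i+r_j)·cross = 25978.5000 → first moment M = |Σ|/6 = 4329.7500
R_c = M/A = 4329.7500/381.8750 = 11.3381 mm
θ = 154° = 2.687807 rad
V = θ·R_c·A = 2.687807·11.3381·381.8750 = 11637.533 mm³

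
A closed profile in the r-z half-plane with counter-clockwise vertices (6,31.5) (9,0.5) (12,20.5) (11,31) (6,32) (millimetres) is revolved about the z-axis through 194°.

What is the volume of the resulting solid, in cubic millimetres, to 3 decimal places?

Profile (r,z), 5 vertices: (6,31.5) (9,0.5) (12,20.5) (11,31) (6,32)
edge 0: (6,31.5)→(9,0.5)  cross = 6·0.5 − 9·31.5 = -280.5000; (r_i+r_j)·cross = 15·-280.5000 = -4207.5000
edge 1: (9,0.5)→(12,20.5)  cross = 9·20.5 − 12·0.5 = 178.5000; (r_i+r_j)·cross = 21·178.5000 = 3748.5000
edge 2: (12,20.5)→(11,31)  cross = 12·31 − 11·20.5 = 146.5000; (r_i+r_j)·cross = 23·146.5000 = 3369.5000
edge 3: (11,31)→(6,32)  cross = 11·32 − 6·31 = 166.0000; (r_i+r_j)·cross = 17·166.0000 = 2822.0000
edge 4: (6,32)→(6,31.5)  cross = 6·31.5 − 6·32 = -3.0000; (r_i+r_j)·cross = 12·-3.0000 = -36.0000
Σcross = 207.5000 → A = |Σcross|/2 = 103.7500 mm²
Σ(r_i+r_j)·cross = 5696.5000 → first moment M = |Σ|/6 = 949.4167
R_c = M/A = 949.4167/103.7500 = 9.1510 mm
θ = 194° = 3.385939 rad
V = θ·R_c·A = 3.385939·9.1510·103.7500 = 3214.667 mm³

Volume = 3214.667 mm³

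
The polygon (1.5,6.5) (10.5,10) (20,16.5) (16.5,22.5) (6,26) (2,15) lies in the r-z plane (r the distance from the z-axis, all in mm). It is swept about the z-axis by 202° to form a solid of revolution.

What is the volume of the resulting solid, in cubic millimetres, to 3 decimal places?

Profile (r,z), 6 vertices: (1.5,6.5) (10.5,10) (20,16.5) (16.5,22.5) (6,26) (2,15)
edge 0: (1.5,6.5)→(10.5,10)  cross = 1.5·10 − 10.5·6.5 = -53.2500; (r_i+r_j)·cross = 12·-53.2500 = -639.0000
edge 1: (10.5,10)→(20,16.5)  cross = 10.5·16.5 − 20·10 = -26.7500; (r_i+r_j)·cross = 30.5·-26.7500 = -815.8750
edge 2: (20,16.5)→(16.5,22.5)  cross = 20·22.5 − 16.5·16.5 = 177.7500; (r_i+r_j)·cross = 36.5·177.7500 = 6487.8750
edge 3: (16.5,22.5)→(6,26)  cross = 16.5·26 − 6·22.5 = 294.0000; (r_i+r_j)·cross = 22.5·294.0000 = 6615.0000
edge 4: (6,26)→(2,15)  cross = 6·15 − 2·26 = 38.0000; (r_i+r_j)·cross = 8·38.0000 = 304.0000
edge 5: (2,15)→(1.5,6.5)  cross = 2·6.5 − 1.5·15 = -9.5000; (r_i+r_j)·cross = 3.5·-9.5000 = -33.2500
Σcross = 420.2500 → A = |Σcross|/2 = 210.1250 mm²
Σ(r_i+r_j)·cross = 11918.7500 → first moment M = |Σ|/6 = 1986.4583
R_c = M/A = 1986.4583/210.1250 = 9.4537 mm
θ = 202° = 3.525565 rad
V = θ·R_c·A = 3.525565·9.4537·210.1250 = 7003.388 mm³

Volume = 7003.388 mm³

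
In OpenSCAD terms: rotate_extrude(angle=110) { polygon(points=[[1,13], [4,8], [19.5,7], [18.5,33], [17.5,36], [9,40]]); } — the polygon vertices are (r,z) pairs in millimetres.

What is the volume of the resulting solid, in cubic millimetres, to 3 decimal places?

Volume = 9670.986 mm³

Profile (r,z), 6 vertices: (1,13) (4,8) (19.5,7) (18.5,33) (17.5,36) (9,40)
edge 0: (1,13)→(4,8)  cross = 1·8 − 4·13 = -44.0000; (r_i+r_j)·cross = 5·-44.0000 = -220.0000
edge 1: (4,8)→(19.5,7)  cross = 4·7 − 19.5·8 = -128.0000; (r_i+r_j)·cross = 23.5·-128.0000 = -3008.0000
edge 2: (19.5,7)→(18.5,33)  cross = 19.5·33 − 18.5·7 = 514.0000; (r_i+r_j)·cross = 38·514.0000 = 19532.0000
edge 3: (18.5,33)→(17.5,36)  cross = 18.5·36 − 17.5·33 = 88.5000; (r_i+r_j)·cross = 36·88.5000 = 3186.0000
edge 4: (17.5,36)→(9,40)  cross = 17.5·40 − 9·36 = 376.0000; (r_i+r_j)·cross = 26.5·376.0000 = 9964.0000
edge 5: (9,40)→(1,13)  cross = 9·13 − 1·40 = 77.0000; (r_i+r_j)·cross = 10·77.0000 = 770.0000
Σcross = 883.5000 → A = |Σcross|/2 = 441.7500 mm²
Σ(r_i+r_j)·cross = 30224.0000 → first moment M = |Σ|/6 = 5037.3333
R_c = M/A = 5037.3333/441.7500 = 11.4031 mm
θ = 110° = 1.919862 rad
V = θ·R_c·A = 1.919862·11.4031·441.7500 = 9670.986 mm³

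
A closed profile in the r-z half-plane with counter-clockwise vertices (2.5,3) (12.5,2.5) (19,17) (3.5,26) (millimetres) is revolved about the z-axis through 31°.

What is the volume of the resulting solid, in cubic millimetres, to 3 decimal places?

Volume = 1278.506 mm³

Profile (r,z), 4 vertices: (2.5,3) (12.5,2.5) (19,17) (3.5,26)
edge 0: (2.5,3)→(12.5,2.5)  cross = 2.5·2.5 − 12.5·3 = -31.2500; (r_i+r_j)·cross = 15·-31.2500 = -468.7500
edge 1: (12.5,2.5)→(19,17)  cross = 12.5·17 − 19·2.5 = 165.0000; (r_i+r_j)·cross = 31.5·165.0000 = 5197.5000
edge 2: (19,17)→(3.5,26)  cross = 19·26 − 3.5·17 = 434.5000; (r_i+r_j)·cross = 22.5·434.5000 = 9776.2500
edge 3: (3.5,26)→(2.5,3)  cross = 3.5·3 − 2.5·26 = -54.5000; (r_i+r_j)·cross = 6·-54.5000 = -327.0000
Σcross = 513.7500 → A = |Σcross|/2 = 256.8750 mm²
Σ(r_i+r_j)·cross = 14178.0000 → first moment M = |Σ|/6 = 2363.0000
R_c = M/A = 2363.0000/256.8750 = 9.1990 mm
θ = 31° = 0.541052 rad
V = θ·R_c·A = 0.541052·9.1990·256.8750 = 1278.506 mm³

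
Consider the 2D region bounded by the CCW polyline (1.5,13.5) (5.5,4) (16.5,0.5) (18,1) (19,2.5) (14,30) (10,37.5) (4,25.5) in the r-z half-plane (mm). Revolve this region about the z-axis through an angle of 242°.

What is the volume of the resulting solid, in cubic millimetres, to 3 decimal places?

Profile (r,z), 8 vertices: (1.5,13.5) (5.5,4) (16.5,0.5) (18,1) (19,2.5) (14,30) (10,37.5) (4,25.5)
edge 0: (1.5,13.5)→(5.5,4)  cross = 1.5·4 − 5.5·13.5 = -68.2500; (r_i+r_j)·cross = 7·-68.2500 = -477.7500
edge 1: (5.5,4)→(16.5,0.5)  cross = 5.5·0.5 − 16.5·4 = -63.2500; (r_i+r_j)·cross = 22·-63.2500 = -1391.5000
edge 2: (16.5,0.5)→(18,1)  cross = 16.5·1 − 18·0.5 = 7.5000; (r_i+r_j)·cross = 34.5·7.5000 = 258.7500
edge 3: (18,1)→(19,2.5)  cross = 18·2.5 − 19·1 = 26.0000; (r_i+r_j)·cross = 37·26.0000 = 962.0000
edge 4: (19,2.5)→(14,30)  cross = 19·30 − 14·2.5 = 535.0000; (r_i+r_j)·cross = 33·535.0000 = 17655.0000
edge 5: (14,30)→(10,37.5)  cross = 14·37.5 − 10·30 = 225.0000; (r_i+r_j)·cross = 24·225.0000 = 5400.0000
edge 6: (10,37.5)→(4,25.5)  cross = 10·25.5 − 4·37.5 = 105.0000; (r_i+r_j)·cross = 14·105.0000 = 1470.0000
edge 7: (4,25.5)→(1.5,13.5)  cross = 4·13.5 − 1.5·25.5 = 15.7500; (r_i+r_j)·cross = 5.5·15.7500 = 86.6250
Σcross = 782.7500 → A = |Σcross|/2 = 391.3750 mm²
Σ(r_i+r_j)·cross = 23963.1250 → first moment M = |Σ|/6 = 3993.8542
R_c = M/A = 3993.8542/391.3750 = 10.2047 mm
θ = 242° = 4.223697 rad
V = θ·R_c·A = 4.223697·10.2047·391.3750 = 16868.829 mm³

Volume = 16868.829 mm³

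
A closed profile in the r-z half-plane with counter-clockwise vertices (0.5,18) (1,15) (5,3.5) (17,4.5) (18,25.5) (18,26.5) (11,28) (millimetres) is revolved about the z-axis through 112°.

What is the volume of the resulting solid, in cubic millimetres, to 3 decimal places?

Profile (r,z), 7 vertices: (0.5,18) (1,15) (5,3.5) (17,4.5) (18,25.5) (18,26.5) (11,28)
edge 0: (0.5,18)→(1,15)  cross = 0.5·15 − 1·18 = -10.5000; (r_i+r_j)·cross = 1.5·-10.5000 = -15.7500
edge 1: (1,15)→(5,3.5)  cross = 1·3.5 − 5·15 = -71.5000; (r_i+r_j)·cross = 6·-71.5000 = -429.0000
edge 2: (5,3.5)→(17,4.5)  cross = 5·4.5 − 17·3.5 = -37.0000; (r_i+r_j)·cross = 22·-37.0000 = -814.0000
edge 3: (17,4.5)→(18,25.5)  cross = 17·25.5 − 18·4.5 = 352.5000; (r_i+r_j)·cross = 35·352.5000 = 12337.5000
edge 4: (18,25.5)→(18,26.5)  cross = 18·26.5 − 18·25.5 = 18.0000; (r_i+r_j)·cross = 36·18.0000 = 648.0000
edge 5: (18,26.5)→(11,28)  cross = 18·28 − 11·26.5 = 212.5000; (r_i+r_j)·cross = 29·212.5000 = 6162.5000
edge 6: (11,28)→(0.5,18)  cross = 11·18 − 0.5·28 = 184.0000; (r_i+r_j)·cross = 11.5·184.0000 = 2116.0000
Σcross = 648.0000 → A = |Σcross|/2 = 324.0000 mm²
Σ(r_i+r_j)·cross = 20005.2500 → first moment M = |Σ|/6 = 3334.2083
R_c = M/A = 3334.2083/324.0000 = 10.2908 mm
θ = 112° = 1.954769 rad
V = θ·R_c·A = 1.954769·10.2908·324.0000 = 6517.606 mm³

Volume = 6517.606 mm³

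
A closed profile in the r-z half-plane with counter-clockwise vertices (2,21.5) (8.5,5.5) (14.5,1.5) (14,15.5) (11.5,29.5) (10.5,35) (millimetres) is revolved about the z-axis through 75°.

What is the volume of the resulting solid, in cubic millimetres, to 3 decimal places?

Volume = 2713.114 mm³

Profile (r,z), 6 vertices: (2,21.5) (8.5,5.5) (14.5,1.5) (14,15.5) (11.5,29.5) (10.5,35)
edge 0: (2,21.5)→(8.5,5.5)  cross = 2·5.5 − 8.5·21.5 = -171.7500; (r_i+r_j)·cross = 10.5·-171.7500 = -1803.3750
edge 1: (8.5,5.5)→(14.5,1.5)  cross = 8.5·1.5 − 14.5·5.5 = -67.0000; (r_i+r_j)·cross = 23·-67.0000 = -1541.0000
edge 2: (14.5,1.5)→(14,15.5)  cross = 14.5·15.5 − 14·1.5 = 203.7500; (r_i+r_j)·cross = 28.5·203.7500 = 5806.8750
edge 3: (14,15.5)→(11.5,29.5)  cross = 14·29.5 − 11.5·15.5 = 234.7500; (r_i+r_j)·cross = 25.5·234.7500 = 5986.1250
edge 4: (11.5,29.5)→(10.5,35)  cross = 11.5·35 − 10.5·29.5 = 92.7500; (r_i+r_j)·cross = 22·92.7500 = 2040.5000
edge 5: (10.5,35)→(2,21.5)  cross = 10.5·21.5 − 2·35 = 155.7500; (r_i+r_j)·cross = 12.5·155.7500 = 1946.8750
Σcross = 448.2500 → A = |Σcross|/2 = 224.1250 mm²
Σ(r_i+r_j)·cross = 12436.0000 → first moment M = |Σ|/6 = 2072.6667
R_c = M/A = 2072.6667/224.1250 = 9.2478 mm
θ = 75° = 1.308997 rad
V = θ·R_c·A = 1.308997·9.2478·224.1250 = 2713.114 mm³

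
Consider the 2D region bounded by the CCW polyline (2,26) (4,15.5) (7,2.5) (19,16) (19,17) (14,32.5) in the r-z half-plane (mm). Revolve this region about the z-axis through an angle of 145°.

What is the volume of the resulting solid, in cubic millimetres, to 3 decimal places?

Volume = 7670.213 mm³

Profile (r,z), 6 vertices: (2,26) (4,15.5) (7,2.5) (19,16) (19,17) (14,32.5)
edge 0: (2,26)→(4,15.5)  cross = 2·15.5 − 4·26 = -73.0000; (r_i+r_j)·cross = 6·-73.0000 = -438.0000
edge 1: (4,15.5)→(7,2.5)  cross = 4·2.5 − 7·15.5 = -98.5000; (r_i+r_j)·cross = 11·-98.5000 = -1083.5000
edge 2: (7,2.5)→(19,16)  cross = 7·16 − 19·2.5 = 64.5000; (r_i+r_j)·cross = 26·64.5000 = 1677.0000
edge 3: (19,16)→(19,17)  cross = 19·17 − 19·16 = 19.0000; (r_i+r_j)·cross = 38·19.0000 = 722.0000
edge 4: (19,17)→(14,32.5)  cross = 19·32.5 − 14·17 = 379.5000; (r_i+r_j)·cross = 33·379.5000 = 12523.5000
edge 5: (14,32.5)→(2,26)  cross = 14·26 − 2·32.5 = 299.0000; (r_i+r_j)·cross = 16·299.0000 = 4784.0000
Σcross = 590.5000 → A = |Σcross|/2 = 295.2500 mm²
Σ(r_i+r_j)·cross = 18185.0000 → first moment M = |Σ|/6 = 3030.8333
R_c = M/A = 3030.8333/295.2500 = 10.2653 mm
θ = 145° = 2.530727 rad
V = θ·R_c·A = 2.530727·10.2653·295.2500 = 7670.213 mm³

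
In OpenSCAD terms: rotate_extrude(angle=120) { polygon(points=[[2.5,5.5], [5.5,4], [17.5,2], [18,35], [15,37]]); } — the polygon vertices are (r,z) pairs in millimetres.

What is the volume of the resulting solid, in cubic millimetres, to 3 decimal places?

Volume = 8176.780 mm³

Profile (r,z), 5 vertices: (2.5,5.5) (5.5,4) (17.5,2) (18,35) (15,37)
edge 0: (2.5,5.5)→(5.5,4)  cross = 2.5·4 − 5.5·5.5 = -20.2500; (r_i+r_j)·cross = 8·-20.2500 = -162.0000
edge 1: (5.5,4)→(17.5,2)  cross = 5.5·2 − 17.5·4 = -59.0000; (r_i+r_j)·cross = 23·-59.0000 = -1357.0000
edge 2: (17.5,2)→(18,35)  cross = 17.5·35 − 18·2 = 576.5000; (r_i+r_j)·cross = 35.5·576.5000 = 20465.7500
edge 3: (18,35)→(15,37)  cross = 18·37 − 15·35 = 141.0000; (r_i+r_j)·cross = 33·141.0000 = 4653.0000
edge 4: (15,37)→(2.5,5.5)  cross = 15·5.5 − 2.5·37 = -10.0000; (r_i+r_j)·cross = 17.5·-10.0000 = -175.0000
Σcross = 628.2500 → A = |Σcross|/2 = 314.1250 mm²
Σ(r_i+r_j)·cross = 23424.7500 → first moment M = |Σ|/6 = 3904.1250
R_c = M/A = 3904.1250/314.1250 = 12.4286 mm
θ = 120° = 2.094395 rad
V = θ·R_c·A = 2.094395·12.4286·314.1250 = 8176.780 mm³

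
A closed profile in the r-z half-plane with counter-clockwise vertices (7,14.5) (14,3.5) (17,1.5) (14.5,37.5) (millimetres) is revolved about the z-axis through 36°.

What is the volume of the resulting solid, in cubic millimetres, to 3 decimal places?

Profile (r,z), 4 vertices: (7,14.5) (14,3.5) (17,1.5) (14.5,37.5)
edge 0: (7,14.5)→(14,3.5)  cross = 7·3.5 − 14·14.5 = -178.5000; (r_i+r_j)·cross = 21·-178.5000 = -3748.5000
edge 1: (14,3.5)→(17,1.5)  cross = 14·1.5 − 17·3.5 = -38.5000; (r_i+r_j)·cross = 31·-38.5000 = -1193.5000
edge 2: (17,1.5)→(14.5,37.5)  cross = 17·37.5 − 14.5·1.5 = 615.7500; (r_i+r_j)·cross = 31.5·615.7500 = 19396.1250
edge 3: (14.5,37.5)→(7,14.5)  cross = 14.5·14.5 − 7·37.5 = -52.2500; (r_i+r_j)·cross = 21.5·-52.2500 = -1123.3750
Σcross = 346.5000 → A = |Σcross|/2 = 173.2500 mm²
Σ(r_i+r_j)·cross = 13330.7500 → first moment M = |Σ|/6 = 2221.7917
R_c = M/A = 2221.7917/173.2500 = 12.8242 mm
θ = 36° = 0.628319 rad
V = θ·R_c·A = 0.628319·12.8242·173.2500 = 1395.993 mm³

Volume = 1395.993 mm³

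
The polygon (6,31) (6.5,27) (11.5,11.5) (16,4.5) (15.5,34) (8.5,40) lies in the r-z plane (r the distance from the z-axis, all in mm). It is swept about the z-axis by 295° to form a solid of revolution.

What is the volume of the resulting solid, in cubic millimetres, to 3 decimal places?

Volume = 12742.656 mm³

Profile (r,z), 6 vertices: (6,31) (6.5,27) (11.5,11.5) (16,4.5) (15.5,34) (8.5,40)
edge 0: (6,31)→(6.5,27)  cross = 6·27 − 6.5·31 = -39.5000; (r_i+r_j)·cross = 12.5·-39.5000 = -493.7500
edge 1: (6.5,27)→(11.5,11.5)  cross = 6.5·11.5 − 11.5·27 = -235.7500; (r_i+r_j)·cross = 18·-235.7500 = -4243.5000
edge 2: (11.5,11.5)→(16,4.5)  cross = 11.5·4.5 − 16·11.5 = -132.2500; (r_i+r_j)·cross = 27.5·-132.2500 = -3636.8750
edge 3: (16,4.5)→(15.5,34)  cross = 16·34 − 15.5·4.5 = 474.2500; (r_i+r_j)·cross = 31.5·474.2500 = 14938.8750
edge 4: (15.5,34)→(8.5,40)  cross = 15.5·40 − 8.5·34 = 331.0000; (r_i+r_j)·cross = 24·331.0000 = 7944.0000
edge 5: (8.5,40)→(6,31)  cross = 8.5·31 − 6·40 = 23.5000; (r_i+r_j)·cross = 14.5·23.5000 = 340.7500
Σcross = 421.2500 → A = |Σcross|/2 = 210.6250 mm²
Σ(r_i+r_j)·cross = 14849.5000 → first moment M = |Σ|/6 = 2474.9167
R_c = M/A = 2474.9167/210.6250 = 11.7503 mm
θ = 295° = 5.148721 rad
V = θ·R_c·A = 5.148721·11.7503·210.6250 = 12742.656 mm³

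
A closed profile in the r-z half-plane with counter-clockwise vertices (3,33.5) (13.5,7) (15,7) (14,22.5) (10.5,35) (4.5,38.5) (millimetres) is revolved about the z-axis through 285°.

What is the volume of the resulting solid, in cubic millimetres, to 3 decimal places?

Profile (r,z), 6 vertices: (3,33.5) (13.5,7) (15,7) (14,22.5) (10.5,35) (4.5,38.5)
edge 0: (3,33.5)→(13.5,7)  cross = 3·7 − 13.5·33.5 = -431.2500; (r_i+r_j)·cross = 16.5·-431.2500 = -7115.6250
edge 1: (13.5,7)→(15,7)  cross = 13.5·7 − 15·7 = -10.5000; (r_i+r_j)·cross = 28.5·-10.5000 = -299.2500
edge 2: (15,7)→(14,22.5)  cross = 15·22.5 − 14·7 = 239.5000; (r_i+r_j)·cross = 29·239.5000 = 6945.5000
edge 3: (14,22.5)→(10.5,35)  cross = 14·35 − 10.5·22.5 = 253.7500; (r_i+r_j)·cross = 24.5·253.7500 = 6216.8750
edge 4: (10.5,35)→(4.5,38.5)  cross = 10.5·38.5 − 4.5·35 = 246.7500; (r_i+r_j)·cross = 15·246.7500 = 3701.2500
edge 5: (4.5,38.5)→(3,33.5)  cross = 4.5·33.5 − 3·38.5 = 35.2500; (r_i+r_j)·cross = 7.5·35.2500 = 264.3750
Σcross = 333.5000 → A = |Σcross|/2 = 166.7500 mm²
Σ(r_i+r_j)·cross = 9713.1250 → first moment M = |Σ|/6 = 1618.8542
R_c = M/A = 1618.8542/166.7500 = 9.7083 mm
θ = 285° = 4.974188 rad
V = θ·R_c·A = 4.974188·9.7083·166.7500 = 8052.486 mm³

Volume = 8052.486 mm³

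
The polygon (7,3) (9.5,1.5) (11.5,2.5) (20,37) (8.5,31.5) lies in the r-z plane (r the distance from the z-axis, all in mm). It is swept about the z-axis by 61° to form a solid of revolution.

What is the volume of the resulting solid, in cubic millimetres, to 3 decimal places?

Volume = 3129.541 mm³

Profile (r,z), 5 vertices: (7,3) (9.5,1.5) (11.5,2.5) (20,37) (8.5,31.5)
edge 0: (7,3)→(9.5,1.5)  cross = 7·1.5 − 9.5·3 = -18.0000; (r_i+r_j)·cross = 16.5·-18.0000 = -297.0000
edge 1: (9.5,1.5)→(11.5,2.5)  cross = 9.5·2.5 − 11.5·1.5 = 6.5000; (r_i+r_j)·cross = 21·6.5000 = 136.5000
edge 2: (11.5,2.5)→(20,37)  cross = 11.5·37 − 20·2.5 = 375.5000; (r_i+r_j)·cross = 31.5·375.5000 = 11828.2500
edge 3: (20,37)→(8.5,31.5)  cross = 20·31.5 − 8.5·37 = 315.5000; (r_i+r_j)·cross = 28.5·315.5000 = 8991.7500
edge 4: (8.5,31.5)→(7,3)  cross = 8.5·3 − 7·31.5 = -195.0000; (r_i+r_j)·cross = 15.5·-195.0000 = -3022.5000
Σcross = 484.5000 → A = |Σcross|/2 = 242.2500 mm²
Σ(r_i+r_j)·cross = 17637.0000 → first moment M = |Σ|/6 = 2939.5000
R_c = M/A = 2939.5000/242.2500 = 12.1342 mm
θ = 61° = 1.064651 rad
V = θ·R_c·A = 1.064651·12.1342·242.2500 = 3129.541 mm³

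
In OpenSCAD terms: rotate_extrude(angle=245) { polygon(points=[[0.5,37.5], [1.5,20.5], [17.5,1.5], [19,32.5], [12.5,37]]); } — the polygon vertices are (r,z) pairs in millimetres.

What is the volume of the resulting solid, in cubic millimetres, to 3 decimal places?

Profile (r,z), 5 vertices: (0.5,37.5) (1.5,20.5) (17.5,1.5) (19,32.5) (12.5,37)
edge 0: (0.5,37.5)→(1.5,20.5)  cross = 0.5·20.5 − 1.5·37.5 = -46.0000; (r_i+r_j)·cross = 2·-46.0000 = -92.0000
edge 1: (1.5,20.5)→(17.5,1.5)  cross = 1.5·1.5 − 17.5·20.5 = -356.5000; (r_i+r_j)·cross = 19·-356.5000 = -6773.5000
edge 2: (17.5,1.5)→(19,32.5)  cross = 17.5·32.5 − 19·1.5 = 540.2500; (r_i+r_j)·cross = 36.5·540.2500 = 19719.1250
edge 3: (19,32.5)→(12.5,37)  cross = 19·37 − 12.5·32.5 = 296.7500; (r_i+r_j)·cross = 31.5·296.7500 = 9347.6250
edge 4: (12.5,37)→(0.5,37.5)  cross = 12.5·37.5 − 0.5·37 = 450.2500; (r_i+r_j)·cross = 13·450.2500 = 5853.2500
Σcross = 884.7500 → A = |Σcross|/2 = 442.3750 mm²
Σ(r_i+r_j)·cross = 28054.5000 → first moment M = |Σ|/6 = 4675.7500
R_c = M/A = 4675.7500/442.3750 = 10.5697 mm
θ = 245° = 4.276057 rad
V = θ·R_c·A = 4.276057·10.5697·442.3750 = 19993.772 mm³

Volume = 19993.772 mm³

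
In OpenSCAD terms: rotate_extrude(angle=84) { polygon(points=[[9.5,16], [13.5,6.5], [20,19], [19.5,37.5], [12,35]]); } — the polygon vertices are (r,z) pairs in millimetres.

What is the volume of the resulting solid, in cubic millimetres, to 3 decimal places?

Volume = 4882.829 mm³

Profile (r,z), 5 vertices: (9.5,16) (13.5,6.5) (20,19) (19.5,37.5) (12,35)
edge 0: (9.5,16)→(13.5,6.5)  cross = 9.5·6.5 − 13.5·16 = -154.2500; (r_i+r_j)·cross = 23·-154.2500 = -3547.7500
edge 1: (13.5,6.5)→(20,19)  cross = 13.5·19 − 20·6.5 = 126.5000; (r_i+r_j)·cross = 33.5·126.5000 = 4237.7500
edge 2: (20,19)→(19.5,37.5)  cross = 20·37.5 − 19.5·19 = 379.5000; (r_i+r_j)·cross = 39.5·379.5000 = 14990.2500
edge 3: (19.5,37.5)→(12,35)  cross = 19.5·35 − 12·37.5 = 232.5000; (r_i+r_j)·cross = 31.5·232.5000 = 7323.7500
edge 4: (12,35)→(9.5,16)  cross = 12·16 − 9.5·35 = -140.5000; (r_i+r_j)·cross = 21.5·-140.5000 = -3020.7500
Σcross = 443.7500 → A = |Σcross|/2 = 221.8750 mm²
Σ(r_i+r_j)·cross = 19983.2500 → first moment M = |Σ|/6 = 3330.5417
R_c = M/A = 3330.5417/221.8750 = 15.0109 mm
θ = 84° = 1.466077 rad
V = θ·R_c·A = 1.466077·15.0109·221.8750 = 4882.829 mm³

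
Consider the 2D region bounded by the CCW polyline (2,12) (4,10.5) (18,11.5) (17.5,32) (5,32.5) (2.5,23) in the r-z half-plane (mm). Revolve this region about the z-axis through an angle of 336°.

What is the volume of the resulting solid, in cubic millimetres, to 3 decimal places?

Profile (r,z), 6 vertices: (2,12) (4,10.5) (18,11.5) (17.5,32) (5,32.5) (2.5,23)
edge 0: (2,12)→(4,10.5)  cross = 2·10.5 − 4·12 = -27.0000; (r_i+r_j)·cross = 6·-27.0000 = -162.0000
edge 1: (4,10.5)→(18,11.5)  cross = 4·11.5 − 18·10.5 = -143.0000; (r_i+r_j)·cross = 22·-143.0000 = -3146.0000
edge 2: (18,11.5)→(17.5,32)  cross = 18·32 − 17.5·11.5 = 374.7500; (r_i+r_j)·cross = 35.5·374.7500 = 13303.6250
edge 3: (17.5,32)→(5,32.5)  cross = 17.5·32.5 − 5·32 = 408.7500; (r_i+r_j)·cross = 22.5·408.7500 = 9196.8750
edge 4: (5,32.5)→(2.5,23)  cross = 5·23 − 2.5·32.5 = 33.7500; (r_i+r_j)·cross = 7.5·33.7500 = 253.1250
edge 5: (2.5,23)→(2,12)  cross = 2.5·12 − 2·23 = -16.0000; (r_i+r_j)·cross = 4.5·-16.0000 = -72.0000
Σcross = 631.2500 → A = |Σcross|/2 = 315.6250 mm²
Σ(r_i+r_j)·cross = 19373.6250 → first moment M = |Σ|/6 = 3228.9375
R_c = M/A = 3228.9375/315.6250 = 10.2303 mm
θ = 336° = 5.864306 rad
V = θ·R_c·A = 5.864306·10.2303·315.6250 = 18935.478 mm³

Volume = 18935.478 mm³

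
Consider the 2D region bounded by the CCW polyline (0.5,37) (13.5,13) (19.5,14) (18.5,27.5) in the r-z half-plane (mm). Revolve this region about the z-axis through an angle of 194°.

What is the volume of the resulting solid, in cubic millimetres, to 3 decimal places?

Profile (r,z), 4 vertices: (0.5,37) (13.5,13) (19.5,14) (18.5,27.5)
edge 0: (0.5,37)→(13.5,13)  cross = 0.5·13 − 13.5·37 = -493.0000; (r_i+r_j)·cross = 14·-493.0000 = -6902.0000
edge 1: (13.5,13)→(19.5,14)  cross = 13.5·14 − 19.5·13 = -64.5000; (r_i+r_j)·cross = 33·-64.5000 = -2128.5000
edge 2: (19.5,14)→(18.5,27.5)  cross = 19.5·27.5 − 18.5·14 = 277.2500; (r_i+r_j)·cross = 38·277.2500 = 10535.5000
edge 3: (18.5,27.5)→(0.5,37)  cross = 18.5·37 − 0.5·27.5 = 670.7500; (r_i+r_j)·cross = 19·670.7500 = 12744.2500
Σcross = 390.5000 → A = |Σcross|/2 = 195.2500 mm²
Σ(r_i+r_j)·cross = 14249.2500 → first moment M = |Σ|/6 = 2374.8750
R_c = M/A = 2374.8750/195.2500 = 12.1633 mm
θ = 194° = 3.385939 rad
V = θ·R_c·A = 3.385939·12.1633·195.2500 = 8041.181 mm³

Volume = 8041.181 mm³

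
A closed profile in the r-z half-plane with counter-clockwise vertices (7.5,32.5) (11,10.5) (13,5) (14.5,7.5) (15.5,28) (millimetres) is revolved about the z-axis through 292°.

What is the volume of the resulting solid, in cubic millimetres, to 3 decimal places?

Volume = 7664.397 mm³

Profile (r,z), 5 vertices: (7.5,32.5) (11,10.5) (13,5) (14.5,7.5) (15.5,28)
edge 0: (7.5,32.5)→(11,10.5)  cross = 7.5·10.5 − 11·32.5 = -278.7500; (r_i+r_j)·cross = 18.5·-278.7500 = -5156.8750
edge 1: (11,10.5)→(13,5)  cross = 11·5 − 13·10.5 = -81.5000; (r_i+r_j)·cross = 24·-81.5000 = -1956.0000
edge 2: (13,5)→(14.5,7.5)  cross = 13·7.5 − 14.5·5 = 25.0000; (r_i+r_j)·cross = 27.5·25.0000 = 687.5000
edge 3: (14.5,7.5)→(15.5,28)  cross = 14.5·28 − 15.5·7.5 = 289.7500; (r_i+r_j)·cross = 30·289.7500 = 8692.5000
edge 4: (15.5,28)→(7.5,32.5)  cross = 15.5·32.5 − 7.5·28 = 293.7500; (r_i+r_j)·cross = 23·293.7500 = 6756.2500
Σcross = 248.2500 → A = |Σcross|/2 = 124.1250 mm²
Σ(r_i+r_j)·cross = 9023.3750 → first moment M = |Σ|/6 = 1503.8958
R_c = M/A = 1503.8958/124.1250 = 12.1160 mm
θ = 292° = 5.096361 rad
V = θ·R_c·A = 5.096361·12.1160·124.1250 = 7664.397 mm³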